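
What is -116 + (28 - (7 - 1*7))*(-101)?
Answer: -2944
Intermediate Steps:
-116 + (28 - (7 - 1*7))*(-101) = -116 + (28 - (7 - 7))*(-101) = -116 + (28 - 1*0)*(-101) = -116 + (28 + 0)*(-101) = -116 + 28*(-101) = -116 - 2828 = -2944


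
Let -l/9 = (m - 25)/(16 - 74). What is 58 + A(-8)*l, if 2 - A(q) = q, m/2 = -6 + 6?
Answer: 557/29 ≈ 19.207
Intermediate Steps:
m = 0 (m = 2*(-6 + 6) = 2*0 = 0)
A(q) = 2 - q
l = -225/58 (l = -9*(0 - 25)/(16 - 74) = -(-225)/(-58) = -(-225)*(-1)/58 = -9*25/58 = -225/58 ≈ -3.8793)
58 + A(-8)*l = 58 + (2 - 1*(-8))*(-225/58) = 58 + (2 + 8)*(-225/58) = 58 + 10*(-225/58) = 58 - 1125/29 = 557/29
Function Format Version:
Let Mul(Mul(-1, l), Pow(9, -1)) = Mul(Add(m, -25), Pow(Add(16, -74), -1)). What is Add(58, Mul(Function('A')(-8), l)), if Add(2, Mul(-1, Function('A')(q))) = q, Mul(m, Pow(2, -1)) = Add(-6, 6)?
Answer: Rational(557, 29) ≈ 19.207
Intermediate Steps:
m = 0 (m = Mul(2, Add(-6, 6)) = Mul(2, 0) = 0)
Function('A')(q) = Add(2, Mul(-1, q))
l = Rational(-225, 58) (l = Mul(-9, Mul(Add(0, -25), Pow(Add(16, -74), -1))) = Mul(-9, Mul(-25, Pow(-58, -1))) = Mul(-9, Mul(-25, Rational(-1, 58))) = Mul(-9, Rational(25, 58)) = Rational(-225, 58) ≈ -3.8793)
Add(58, Mul(Function('A')(-8), l)) = Add(58, Mul(Add(2, Mul(-1, -8)), Rational(-225, 58))) = Add(58, Mul(Add(2, 8), Rational(-225, 58))) = Add(58, Mul(10, Rational(-225, 58))) = Add(58, Rational(-1125, 29)) = Rational(557, 29)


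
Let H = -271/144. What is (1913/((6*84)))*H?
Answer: -518423/72576 ≈ -7.1432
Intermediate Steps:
H = -271/144 (H = -271*1/144 = -271/144 ≈ -1.8819)
(1913/((6*84)))*H = (1913/((6*84)))*(-271/144) = (1913/504)*(-271/144) = -518423/72576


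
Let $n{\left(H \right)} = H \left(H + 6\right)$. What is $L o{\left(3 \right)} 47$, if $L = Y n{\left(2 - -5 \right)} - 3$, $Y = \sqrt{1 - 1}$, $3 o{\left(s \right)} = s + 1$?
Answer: $-188$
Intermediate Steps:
$o{\left(s \right)} = \frac{1}{3} + \frac{s}{3}$ ($o{\left(s \right)} = \frac{s + 1}{3} = \frac{1 + s}{3} = \frac{1}{3} + \frac{s}{3}$)
$n{\left(H \right)} = H \left(6 + H\right)$
$Y = 0$ ($Y = \sqrt{0} = 0$)
$L = -3$ ($L = 0 \left(2 - -5\right) \left(6 + \left(2 - -5\right)\right) - 3 = 0 \left(2 + 5\right) \left(6 + \left(2 + 5\right)\right) - 3 = 0 \cdot 7 \left(6 + 7\right) - 3 = 0 \cdot 7 \cdot 13 - 3 = 0 \cdot 91 - 3 = 0 - 3 = -3$)
$L o{\left(3 \right)} 47 = - 3 \left(\frac{1}{3} + \frac{1}{3} \cdot 3\right) 47 = - 3 \left(\frac{1}{3} + 1\right) 47 = \left(-3\right) \frac{4}{3} \cdot 47 = \left(-4\right) 47 = -188$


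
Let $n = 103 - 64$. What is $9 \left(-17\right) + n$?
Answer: $-114$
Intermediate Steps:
$n = 39$
$9 \left(-17\right) + n = 9 \left(-17\right) + 39 = -153 + 39 = -114$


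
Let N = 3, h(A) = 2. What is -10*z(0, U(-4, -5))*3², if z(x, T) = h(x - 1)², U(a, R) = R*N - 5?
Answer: -360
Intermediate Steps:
U(a, R) = -5 + 3*R (U(a, R) = R*3 - 5 = 3*R - 5 = -5 + 3*R)
z(x, T) = 4 (z(x, T) = 2² = 4)
-10*z(0, U(-4, -5))*3² = -10*4*3² = -40*9 = -360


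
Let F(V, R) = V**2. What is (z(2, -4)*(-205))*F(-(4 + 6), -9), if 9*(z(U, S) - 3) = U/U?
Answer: -574000/9 ≈ -63778.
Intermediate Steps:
z(U, S) = 28/9 (z(U, S) = 3 + (U/U)/9 = 3 + (1/9)*1 = 3 + 1/9 = 28/9)
(z(2, -4)*(-205))*F(-(4 + 6), -9) = ((28/9)*(-205))*(-(4 + 6))**2 = -5740*(-1*10)**2/9 = -5740/9*(-10)**2 = -5740/9*100 = -574000/9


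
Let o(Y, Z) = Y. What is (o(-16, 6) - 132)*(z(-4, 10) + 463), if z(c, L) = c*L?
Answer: -62604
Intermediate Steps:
z(c, L) = L*c
(o(-16, 6) - 132)*(z(-4, 10) + 463) = (-16 - 132)*(10*(-4) + 463) = -148*(-40 + 463) = -148*423 = -62604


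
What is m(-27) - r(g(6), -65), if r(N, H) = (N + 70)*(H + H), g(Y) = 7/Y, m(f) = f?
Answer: 27674/3 ≈ 9224.7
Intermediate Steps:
r(N, H) = 2*H*(70 + N) (r(N, H) = (70 + N)*(2*H) = 2*H*(70 + N))
m(-27) - r(g(6), -65) = -27 - 2*(-65)*(70 + 7/6) = -27 - 2*(-65)*427/6 = -27 - 1*(-27755/3) = -27 + 27755/3 = 27674/3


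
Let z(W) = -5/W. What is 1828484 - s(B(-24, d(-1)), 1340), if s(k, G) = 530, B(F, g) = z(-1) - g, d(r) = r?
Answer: 1827954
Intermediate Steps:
B(F, g) = 5 - g (B(F, g) = -5/(-1) - g = -5*(-1) - g = 5 - g)
1828484 - s(B(-24, d(-1)), 1340) = 1828484 - 1*530 = 1828484 - 530 = 1827954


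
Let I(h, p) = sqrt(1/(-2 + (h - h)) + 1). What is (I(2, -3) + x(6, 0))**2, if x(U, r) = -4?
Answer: (8 - sqrt(2))**2/4 ≈ 10.843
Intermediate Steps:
I(h, p) = sqrt(2)/2 (I(h, p) = sqrt(1/(-2 + 0) + 1) = sqrt(1/(-2) + 1) = sqrt(-1/2 + 1) = sqrt(1/2) = sqrt(2)/2)
(I(2, -3) + x(6, 0))**2 = (sqrt(2)/2 - 4)**2 = (-4 + sqrt(2)/2)**2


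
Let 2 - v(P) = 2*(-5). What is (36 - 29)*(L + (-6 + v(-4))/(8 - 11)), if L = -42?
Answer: -308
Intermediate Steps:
v(P) = 12 (v(P) = 2 - 2*(-5) = 2 - 1*(-10) = 2 + 10 = 12)
(36 - 29)*(L + (-6 + v(-4))/(8 - 11)) = (36 - 29)*(-42 + (-6 + 12)/(8 - 11)) = 7*(-42 + 6/(-3)) = 7*(-42 + 6*(-⅓)) = 7*(-42 - 2) = 7*(-44) = -308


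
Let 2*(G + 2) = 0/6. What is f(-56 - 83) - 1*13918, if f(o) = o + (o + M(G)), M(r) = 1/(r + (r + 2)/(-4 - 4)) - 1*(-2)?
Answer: -28389/2 ≈ -14195.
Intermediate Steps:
G = -2 (G = -2 + (0/6)/2 = -2 + (0*(⅙))/2 = -2 + (½)*0 = -2 + 0 = -2)
M(r) = 2 + 1/(-¼ + 7*r/8) (M(r) = 1/(r + (2 + r)/(-8)) + 2 = 1/(r + (2 + r)*(-⅛)) + 2 = 1/(r + (-¼ - r/8)) + 2 = 1/(-¼ + 7*r/8) + 2 = 2 + 1/(-¼ + 7*r/8))
f(o) = 3/2 + 2*o (f(o) = o + (o + 2*(2 + 7*(-2))/(-2 + 7*(-2))) = o + (o + 2*(2 - 14)/(-2 - 14)) = o + (o + 2*(-12)/(-16)) = o + (o + 2*(-1/16)*(-12)) = o + (o + 3/2) = o + (3/2 + o) = 3/2 + 2*o)
f(-56 - 83) - 1*13918 = (3/2 + 2*(-56 - 83)) - 1*13918 = (3/2 + 2*(-139)) - 13918 = (3/2 - 278) - 13918 = -553/2 - 13918 = -28389/2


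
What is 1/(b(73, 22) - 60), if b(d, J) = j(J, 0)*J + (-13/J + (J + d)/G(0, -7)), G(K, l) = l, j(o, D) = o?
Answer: 154/63115 ≈ 0.0024400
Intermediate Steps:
b(d, J) = J² - 13/J - J/7 - d/7 (b(d, J) = J*J + (-13/J + (J + d)/(-7)) = J² + (-13/J + (J + d)*(-⅐)) = J² + (-13/J + (-J/7 - d/7)) = J² + (-13/J - J/7 - d/7) = J² - 13/J - J/7 - d/7)
1/(b(73, 22) - 60) = 1/((22² - 13/22 - ⅐*22 - ⅐*73) - 60) = 1/((484 - 13*1/22 - 22/7 - 73/7) - 60) = 1/((484 - 13/22 - 22/7 - 73/7) - 60) = 1/(72355/154 - 60) = 1/(63115/154) = 154/63115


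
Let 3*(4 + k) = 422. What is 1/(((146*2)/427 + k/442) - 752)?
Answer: -283101/212610821 ≈ -0.0013315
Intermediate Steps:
k = 410/3 (k = -4 + (1/3)*422 = -4 + 422/3 = 410/3 ≈ 136.67)
1/(((146*2)/427 + k/442) - 752) = 1/(((146*2)/427 + (410/3)/442) - 752) = 1/((292*(1/427) + (410/3)*(1/442)) - 752) = 1/((292/427 + 205/663) - 752) = 1/(281131/283101 - 752) = 1/(-212610821/283101) = -283101/212610821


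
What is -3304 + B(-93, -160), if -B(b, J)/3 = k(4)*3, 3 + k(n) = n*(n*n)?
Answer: -3853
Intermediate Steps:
k(n) = -3 + n³ (k(n) = -3 + n*(n*n) = -3 + n*n² = -3 + n³)
B(b, J) = -549 (B(b, J) = -3*(-3 + 4³)*3 = -3*(-3 + 64)*3 = -183*3 = -3*183 = -549)
-3304 + B(-93, -160) = -3304 - 549 = -3853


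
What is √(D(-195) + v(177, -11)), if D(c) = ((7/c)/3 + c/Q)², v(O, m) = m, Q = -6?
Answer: √1429778221/1170 ≈ 32.318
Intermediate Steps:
D(c) = (-c/6 + 7/(3*c))² (D(c) = ((7/c)/3 + c/(-6))² = ((7/c)*(⅓) + c*(-⅙))² = (7/(3*c) - c/6)² = (-c/6 + 7/(3*c))²)
√(D(-195) + v(177, -11)) = √((1/36)*(-14 + (-195)²)²/(-195)² - 11) = √((1/36)*(1/38025)*(-14 + 38025)² - 11) = √((1/36)*(1/38025)*38011² - 11) = √((1/36)*(1/38025)*1444836121 - 11) = √(1444836121/1368900 - 11) = √(1429778221/1368900) = √1429778221/1170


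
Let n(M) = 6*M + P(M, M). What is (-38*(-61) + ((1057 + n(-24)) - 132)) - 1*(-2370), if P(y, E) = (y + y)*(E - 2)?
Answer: 6717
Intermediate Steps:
P(y, E) = 2*y*(-2 + E) (P(y, E) = (2*y)*(-2 + E) = 2*y*(-2 + E))
n(M) = 6*M + 2*M*(-2 + M)
(-38*(-61) + ((1057 + n(-24)) - 132)) - 1*(-2370) = (-38*(-61) + ((1057 + 2*(-24)*(1 - 24)) - 132)) - 1*(-2370) = (2318 + ((1057 + 2*(-24)*(-23)) - 132)) + 2370 = (2318 + ((1057 + 1104) - 132)) + 2370 = (2318 + (2161 - 132)) + 2370 = (2318 + 2029) + 2370 = 4347 + 2370 = 6717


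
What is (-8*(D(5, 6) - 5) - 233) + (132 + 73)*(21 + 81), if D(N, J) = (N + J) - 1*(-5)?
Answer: 20589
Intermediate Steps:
D(N, J) = 5 + J + N (D(N, J) = (J + N) + 5 = 5 + J + N)
(-8*(D(5, 6) - 5) - 233) + (132 + 73)*(21 + 81) = (-8*((5 + 6 + 5) - 5) - 233) + (132 + 73)*(21 + 81) = (-8*(16 - 5) - 233) + 205*102 = (-8*11 - 233) + 20910 = (-88 - 233) + 20910 = -321 + 20910 = 20589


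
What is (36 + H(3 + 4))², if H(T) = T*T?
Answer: 7225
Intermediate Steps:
H(T) = T²
(36 + H(3 + 4))² = (36 + (3 + 4)²)² = (36 + 7²)² = (36 + 49)² = 85² = 7225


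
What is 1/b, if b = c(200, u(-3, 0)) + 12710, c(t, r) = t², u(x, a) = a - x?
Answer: 1/52710 ≈ 1.8972e-5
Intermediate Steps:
b = 52710 (b = 200² + 12710 = 40000 + 12710 = 52710)
1/b = 1/52710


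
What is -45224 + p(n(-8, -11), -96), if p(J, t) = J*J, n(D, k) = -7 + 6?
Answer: -45223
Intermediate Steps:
n(D, k) = -1
p(J, t) = J²
-45224 + p(n(-8, -11), -96) = -45224 + (-1)² = -45224 + 1 = -45223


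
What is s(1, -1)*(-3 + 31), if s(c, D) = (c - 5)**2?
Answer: 448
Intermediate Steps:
s(c, D) = (-5 + c)**2
s(1, -1)*(-3 + 31) = (-5 + 1)**2*(-3 + 31) = (-4)**2*28 = 16*28 = 448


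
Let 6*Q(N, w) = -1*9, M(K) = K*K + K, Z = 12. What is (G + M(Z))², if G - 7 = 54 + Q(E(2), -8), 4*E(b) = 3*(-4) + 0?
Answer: 185761/4 ≈ 46440.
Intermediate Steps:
E(b) = -3 (E(b) = (3*(-4) + 0)/4 = (-12 + 0)/4 = (¼)*(-12) = -3)
M(K) = K + K² (M(K) = K² + K = K + K²)
Q(N, w) = -3/2 (Q(N, w) = (-1*9)/6 = (⅙)*(-9) = -3/2)
G = 119/2 (G = 7 + (54 - 3/2) = 7 + 105/2 = 119/2 ≈ 59.500)
(G + M(Z))² = (119/2 + 12*(1 + 12))² = (119/2 + 12*13)² = (119/2 + 156)² = (431/2)² = 185761/4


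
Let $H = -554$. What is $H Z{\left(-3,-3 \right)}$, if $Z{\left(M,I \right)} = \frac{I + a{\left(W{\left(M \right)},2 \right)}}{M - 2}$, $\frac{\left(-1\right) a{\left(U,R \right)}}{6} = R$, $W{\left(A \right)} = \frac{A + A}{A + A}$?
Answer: $-1662$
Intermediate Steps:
$W{\left(A \right)} = 1$ ($W{\left(A \right)} = \frac{2 A}{2 A} = 2 A \frac{1}{2 A} = 1$)
$a{\left(U,R \right)} = - 6 R$
$Z{\left(M,I \right)} = \frac{-12 + I}{-2 + M}$ ($Z{\left(M,I \right)} = \frac{I - 12}{M - 2} = \frac{I - 12}{-2 + M} = \frac{-12 + I}{-2 + M}$)
$H Z{\left(-3,-3 \right)} = - 554 \frac{-12 - 3}{-2 - 3} = - 554 \frac{1}{-5} \left(-15\right) = - 554 \left(\left(- \frac{1}{5}\right) \left(-15\right)\right) = \left(-554\right) 3 = -1662$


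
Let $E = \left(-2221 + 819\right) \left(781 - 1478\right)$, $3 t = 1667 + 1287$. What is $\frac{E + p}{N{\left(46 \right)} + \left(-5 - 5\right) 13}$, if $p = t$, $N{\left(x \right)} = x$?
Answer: $- \frac{733634}{63} \approx -11645.0$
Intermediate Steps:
$t = \frac{2954}{3}$ ($t = \frac{1667 + 1287}{3} = \frac{1}{3} \cdot 2954 = \frac{2954}{3} \approx 984.67$)
$p = \frac{2954}{3} \approx 984.67$
$E = 977194$ ($E = \left(-1402\right) \left(-697\right) = 977194$)
$\frac{E + p}{N{\left(46 \right)} + \left(-5 - 5\right) 13} = \frac{977194 + \frac{2954}{3}}{46 + \left(-5 - 5\right) 13} = \frac{2934536}{3 \left(46 - 130\right)} = \frac{2934536}{3 \left(-84\right)} = \frac{2934536}{3} \left(- \frac{1}{84}\right) = - \frac{733634}{63}$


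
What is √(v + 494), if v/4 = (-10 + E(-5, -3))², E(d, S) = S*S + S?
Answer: 3*√62 ≈ 23.622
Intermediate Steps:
E(d, S) = S + S² (E(d, S) = S² + S = S + S²)
v = 64 (v = 4*(-10 - 3*(1 - 3))² = 4*(-10 - 3*(-2))² = 4*(-10 + 6)² = 4*(-4)² = 4*16 = 64)
√(v + 494) = √(64 + 494) = √558 = 3*√62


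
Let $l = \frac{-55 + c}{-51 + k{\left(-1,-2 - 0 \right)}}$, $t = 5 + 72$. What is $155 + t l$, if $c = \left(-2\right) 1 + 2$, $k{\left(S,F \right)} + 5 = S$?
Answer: $\frac{13070}{57} \approx 229.3$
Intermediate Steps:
$k{\left(S,F \right)} = -5 + S$
$c = 0$ ($c = -2 + 2 = 0$)
$t = 77$
$l = \frac{55}{57}$ ($l = \frac{-55 + 0}{-51 - 6} = - \frac{55}{-51 - 6} = - \frac{55}{-57} = \left(-55\right) \left(- \frac{1}{57}\right) = \frac{55}{57} \approx 0.96491$)
$155 + t l = 155 + 77 \cdot \frac{55}{57} = 155 + \frac{4235}{57} = \frac{13070}{57}$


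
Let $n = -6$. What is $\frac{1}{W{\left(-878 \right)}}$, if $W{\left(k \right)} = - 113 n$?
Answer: $\frac{1}{678} \approx 0.0014749$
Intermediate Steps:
$W{\left(k \right)} = 678$ ($W{\left(k \right)} = \left(-113\right) \left(-6\right) = 678$)
$\frac{1}{W{\left(-878 \right)}} = \frac{1}{678}$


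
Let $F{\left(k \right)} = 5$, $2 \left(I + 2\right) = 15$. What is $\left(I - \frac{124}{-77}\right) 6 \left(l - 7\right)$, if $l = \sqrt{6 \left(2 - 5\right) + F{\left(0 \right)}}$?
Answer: $- \frac{3285}{11} + \frac{3285 i \sqrt{13}}{77} \approx -298.64 + 153.82 i$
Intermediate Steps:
$I = \frac{11}{2}$ ($I = -2 + \frac{1}{2} \cdot 15 = -2 + \frac{15}{2} = \frac{11}{2} \approx 5.5$)
$l = i \sqrt{13}$ ($l = \sqrt{6 \left(2 - 5\right) + 5} = \sqrt{6 \left(-3\right) + 5} = \sqrt{-18 + 5} = \sqrt{-13} = i \sqrt{13} \approx 3.6056 i$)
$\left(I - \frac{124}{-77}\right) 6 \left(l - 7\right) = \left(\frac{11}{2} - \frac{124}{-77}\right) 6 \left(i \sqrt{13} - 7\right) = \left(\frac{11}{2} - - \frac{124}{77}\right) 6 \left(-7 + i \sqrt{13}\right) = \left(\frac{11}{2} + \frac{124}{77}\right) \left(-42 + 6 i \sqrt{13}\right) = \frac{1095 \left(-42 + 6 i \sqrt{13}\right)}{154} = - \frac{3285}{11} + \frac{3285 i \sqrt{13}}{77}$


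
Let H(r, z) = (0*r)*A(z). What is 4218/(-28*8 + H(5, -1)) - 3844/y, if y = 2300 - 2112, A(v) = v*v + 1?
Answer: -206755/5264 ≈ -39.277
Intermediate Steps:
A(v) = 1 + v**2 (A(v) = v**2 + 1 = 1 + v**2)
H(r, z) = 0 (H(r, z) = (0*r)*(1 + z**2) = 0*(1 + z**2) = 0)
y = 188
4218/(-28*8 + H(5, -1)) - 3844/y = 4218/(-28*8 + 0) - 3844/188 = 4218/(-224 + 0) - 3844*1/188 = 4218/(-224) - 961/47 = 4218*(-1/224) - 961/47 = -2109/112 - 961/47 = -206755/5264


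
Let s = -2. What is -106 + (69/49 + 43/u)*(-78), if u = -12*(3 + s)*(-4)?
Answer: -111999/392 ≈ -285.71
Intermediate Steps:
u = 48 (u = -12*(3 - 2)*(-4) = -12*(-4) = 48)
-106 + (69/49 + 43/u)*(-78) = -106 + (69/49 + 43/48)*(-78) = -106 + (5419/2352)*(-78) = -106 - 70447/392 = -111999/392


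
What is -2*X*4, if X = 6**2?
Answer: -288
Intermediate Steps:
X = 36
-2*X*4 = -2*36*4 = -72*4 = -288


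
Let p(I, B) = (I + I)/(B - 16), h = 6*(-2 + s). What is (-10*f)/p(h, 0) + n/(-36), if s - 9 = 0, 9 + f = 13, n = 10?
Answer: 925/126 ≈ 7.3413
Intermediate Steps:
f = 4 (f = -9 + 13 = 4)
s = 9 (s = 9 + 0 = 9)
h = 42 (h = 6*(-2 + 9) = 6*7 = 42)
p(I, B) = 2*I/(-16 + B) (p(I, B) = (2*I)/(-16 + B) = 2*I/(-16 + B))
(-10*f)/p(h, 0) + n/(-36) = (-10*4)/((2*42/(-16 + 0))) + 10/(-36) = -40/(2*42/(-16)) + 10*(-1/36) = -40/(2*42*(-1/16)) - 5/18 = -40/(-21/4) - 5/18 = -40*(-4/21) - 5/18 = 160/21 - 5/18 = 925/126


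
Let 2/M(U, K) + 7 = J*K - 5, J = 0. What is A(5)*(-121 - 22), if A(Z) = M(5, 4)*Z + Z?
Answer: -3575/6 ≈ -595.83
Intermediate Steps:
M(U, K) = -1/6 (M(U, K) = 2/(-7 + (0*K - 5)) = 2/(-7 + (0 - 5)) = 2/(-7 - 5) = 2/(-12) = 2*(-1/12) = -1/6)
A(Z) = 5*Z/6 (A(Z) = -Z/6 + Z = 5*Z/6)
A(5)*(-121 - 22) = ((5/6)*5)*(-121 - 22) = (25/6)*(-143) = -3575/6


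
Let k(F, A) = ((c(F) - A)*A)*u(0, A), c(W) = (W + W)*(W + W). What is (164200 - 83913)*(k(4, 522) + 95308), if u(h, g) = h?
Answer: 7651993396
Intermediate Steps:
c(W) = 4*W**2 (c(W) = (2*W)*(2*W) = 4*W**2)
k(F, A) = 0 (k(F, A) = ((4*F**2 - A)*A)*0 = ((-A + 4*F**2)*A)*0 = (A*(-A + 4*F**2))*0 = 0)
(164200 - 83913)*(k(4, 522) + 95308) = (164200 - 83913)*(0 + 95308) = 80287*95308 = 7651993396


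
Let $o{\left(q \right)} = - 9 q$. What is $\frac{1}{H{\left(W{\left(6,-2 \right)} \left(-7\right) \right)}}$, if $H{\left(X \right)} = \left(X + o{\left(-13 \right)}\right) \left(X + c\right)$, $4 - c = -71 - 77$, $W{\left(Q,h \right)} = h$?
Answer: $\frac{1}{21746} \approx 4.5985 \cdot 10^{-5}$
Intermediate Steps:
$c = 152$ ($c = 4 - \left(-71 - 77\right) = 4 - -148 = 4 + 148 = 152$)
$H{\left(X \right)} = \left(117 + X\right) \left(152 + X\right)$ ($H{\left(X \right)} = \left(X - -117\right) \left(X + 152\right) = \left(X + 117\right) \left(152 + X\right) = \left(117 + X\right) \left(152 + X\right)$)
$\frac{1}{H{\left(W{\left(6,-2 \right)} \left(-7\right) \right)}} = \frac{1}{17784 + \left(\left(-2\right) \left(-7\right)\right)^{2} + 269 \left(\left(-2\right) \left(-7\right)\right)} = \frac{1}{17784 + 14^{2} + 269 \cdot 14} = \frac{1}{17784 + 196 + 3766} = \frac{1}{21746}$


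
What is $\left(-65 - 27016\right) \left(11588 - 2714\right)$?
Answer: $-240316794$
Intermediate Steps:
$\left(-65 - 27016\right) \left(11588 - 2714\right) = \left(-27081\right) 8874 = -240316794$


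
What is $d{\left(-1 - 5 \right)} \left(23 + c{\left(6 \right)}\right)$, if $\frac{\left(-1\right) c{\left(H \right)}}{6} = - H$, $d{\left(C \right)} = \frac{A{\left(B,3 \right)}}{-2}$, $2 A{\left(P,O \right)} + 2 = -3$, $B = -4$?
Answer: $\frac{295}{4} \approx 73.75$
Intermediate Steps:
$A{\left(P,O \right)} = - \frac{5}{2}$ ($A{\left(P,O \right)} = -1 + \frac{1}{2} \left(-3\right) = -1 - \frac{3}{2} = - \frac{5}{2}$)
$d{\left(C \right)} = \frac{5}{4}$ ($d{\left(C \right)} = - \frac{5}{2 \left(-2\right)} = \left(- \frac{5}{2}\right) \left(- \frac{1}{2}\right) = \frac{5}{4}$)
$c{\left(H \right)} = 6 H$ ($c{\left(H \right)} = - 6 \left(- H\right) = 6 H$)
$d{\left(-1 - 5 \right)} \left(23 + c{\left(6 \right)}\right) = \frac{5 \left(23 + 6 \cdot 6\right)}{4} = \frac{5 \left(23 + 36\right)}{4} = \frac{5}{4} \cdot 59 = \frac{295}{4}$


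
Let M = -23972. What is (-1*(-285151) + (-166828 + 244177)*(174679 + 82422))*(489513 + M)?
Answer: 9258116289606400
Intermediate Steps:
(-1*(-285151) + (-166828 + 244177)*(174679 + 82422))*(489513 + M) = (-1*(-285151) + (-166828 + 244177)*(174679 + 82422))*(489513 - 23972) = (285151 + 77349*257101)*465541 = (285151 + 19886505249)*465541 = 19886790400*465541 = 9258116289606400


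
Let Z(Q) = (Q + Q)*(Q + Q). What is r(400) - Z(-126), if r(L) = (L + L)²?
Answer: 576496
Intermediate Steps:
r(L) = 4*L² (r(L) = (2*L)² = 4*L²)
Z(Q) = 4*Q² (Z(Q) = (2*Q)*(2*Q) = 4*Q²)
r(400) - Z(-126) = 4*400² - 4*(-126)² = 4*160000 - 4*15876 = 640000 - 1*63504 = 640000 - 63504 = 576496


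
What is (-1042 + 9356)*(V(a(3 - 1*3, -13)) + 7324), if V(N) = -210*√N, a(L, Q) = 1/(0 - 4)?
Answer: 60891736 - 872970*I ≈ 6.0892e+7 - 8.7297e+5*I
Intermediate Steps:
a(L, Q) = -¼ (a(L, Q) = 1/(-4) = -¼)
(-1042 + 9356)*(V(a(3 - 1*3, -13)) + 7324) = (-1042 + 9356)*(-105*I + 7324) = 8314*(-105*I + 7324) = 8314*(7324 - 105*I) = 60891736 - 872970*I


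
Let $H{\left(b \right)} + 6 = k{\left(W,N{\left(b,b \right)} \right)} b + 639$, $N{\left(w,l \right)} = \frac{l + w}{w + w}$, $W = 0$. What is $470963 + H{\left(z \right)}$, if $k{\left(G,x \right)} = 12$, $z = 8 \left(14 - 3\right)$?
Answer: $472652$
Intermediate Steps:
$z = 88$ ($z = 8 \cdot 11 = 88$)
$N{\left(w,l \right)} = \frac{l + w}{2 w}$
$H{\left(b \right)} = 633 + 12 b$ ($H{\left(b \right)} = -6 + \left(12 b + 639\right) = -6 + \left(639 + 12 b\right) = 633 + 12 b$)
$470963 + H{\left(z \right)} = 470963 + \left(633 + 12 \cdot 88\right) = 470963 + \left(633 + 1056\right) = 470963 + 1689 = 472652$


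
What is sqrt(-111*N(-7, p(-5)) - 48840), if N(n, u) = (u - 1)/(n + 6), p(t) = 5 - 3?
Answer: I*sqrt(48729) ≈ 220.75*I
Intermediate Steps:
p(t) = 2
N(n, u) = (-1 + u)/(6 + n)
sqrt(-111*N(-7, p(-5)) - 48840) = sqrt(-111*(-1 + 2)/(6 - 7) - 48840) = sqrt(-111/(-1) - 48840) = sqrt(-(-111) - 48840) = sqrt(-111*(-1) - 48840) = sqrt(111 - 48840) = sqrt(-48729) = I*sqrt(48729)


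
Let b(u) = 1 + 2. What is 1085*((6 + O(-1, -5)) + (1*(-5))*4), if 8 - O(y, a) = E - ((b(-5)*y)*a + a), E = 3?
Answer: 1085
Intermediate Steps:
b(u) = 3
O(y, a) = 5 + a + 3*a*y (O(y, a) = 8 - (3 - ((3*y)*a + a)) = 8 - (3 - (3*a*y + a)) = 8 - (3 - (a + 3*a*y)) = 8 - (3 + (-a - 3*a*y)) = 8 - (3 - a - 3*a*y) = 8 + (-3 + a + 3*a*y) = 5 + a + 3*a*y)
1085*((6 + O(-1, -5)) + (1*(-5))*4) = 1085*((6 + (5 - 5 + 3*(-5)*(-1))) + (1*(-5))*4) = 1085*((6 + (5 - 5 + 15)) - 5*4) = 1085*((6 + 15) - 20) = 1085*(21 - 20) = 1085*1 = 1085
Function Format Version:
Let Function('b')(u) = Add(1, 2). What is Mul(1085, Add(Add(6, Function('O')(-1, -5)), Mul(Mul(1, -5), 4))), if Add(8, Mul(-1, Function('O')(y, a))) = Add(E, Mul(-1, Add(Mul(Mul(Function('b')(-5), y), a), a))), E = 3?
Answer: 1085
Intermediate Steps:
Function('b')(u) = 3
Function('O')(y, a) = Add(5, a, Mul(3, a, y)) (Function('O')(y, a) = Add(8, Mul(-1, Add(3, Mul(-1, Add(Mul(Mul(3, y), a), a))))) = Add(8, Mul(-1, Add(3, Mul(-1, Add(Mul(3, a, y), a))))) = Add(8, Mul(-1, Add(3, Mul(-1, Add(a, Mul(3, a, y)))))) = Add(8, Mul(-1, Add(3, Add(Mul(-1, a), Mul(-3, a, y))))) = Add(8, Mul(-1, Add(3, Mul(-1, a), Mul(-3, a, y)))) = Add(8, Add(-3, a, Mul(3, a, y))) = Add(5, a, Mul(3, a, y)))
Mul(1085, Add(Add(6, Function('O')(-1, -5)), Mul(Mul(1, -5), 4))) = Mul(1085, Add(Add(6, Add(5, -5, Mul(3, -5, -1))), Mul(Mul(1, -5), 4))) = Mul(1085, Add(Add(6, Add(5, -5, 15)), Mul(-5, 4))) = Mul(1085, Add(Add(6, 15), -20)) = Mul(1085, Add(21, -20)) = Mul(1085, 1) = 1085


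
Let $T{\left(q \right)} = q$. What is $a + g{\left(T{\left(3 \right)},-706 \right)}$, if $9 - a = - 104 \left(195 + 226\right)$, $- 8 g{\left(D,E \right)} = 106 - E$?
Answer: $\frac{87383}{2} \approx 43692.0$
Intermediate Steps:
$g{\left(D,E \right)} = - \frac{53}{4} + \frac{E}{8}$ ($g{\left(D,E \right)} = - \frac{106 - E}{8} = - \frac{53}{4} + \frac{E}{8}$)
$a = 43793$ ($a = 9 - - 104 \left(195 + 226\right) = 9 - \left(-104\right) 421 = 9 - -43784 = 9 + 43784 = 43793$)
$a + g{\left(T{\left(3 \right)},-706 \right)} = 43793 + \left(- \frac{53}{4} + \frac{1}{8} \left(-706\right)\right) = 43793 - \frac{203}{2} = \frac{87383}{2}$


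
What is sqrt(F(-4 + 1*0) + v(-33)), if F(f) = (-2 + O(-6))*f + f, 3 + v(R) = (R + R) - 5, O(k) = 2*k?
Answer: I*sqrt(22) ≈ 4.6904*I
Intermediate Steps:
v(R) = -8 + 2*R (v(R) = -3 + ((R + R) - 5) = -3 + (2*R - 5) = -3 + (-5 + 2*R) = -8 + 2*R)
F(f) = -13*f (F(f) = (-2 + 2*(-6))*f + f = (-2 - 12)*f + f = -14*f + f = -13*f)
sqrt(F(-4 + 1*0) + v(-33)) = sqrt(-13*(-4 + 1*0) + (-8 + 2*(-33))) = sqrt(-13*(-4 + 0) + (-8 - 66)) = sqrt(-13*(-4) - 74) = sqrt(52 - 74) = sqrt(-22) = I*sqrt(22)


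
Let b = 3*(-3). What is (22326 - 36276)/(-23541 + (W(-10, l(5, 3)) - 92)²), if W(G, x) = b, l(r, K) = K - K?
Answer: 1395/1334 ≈ 1.0457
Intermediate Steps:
l(r, K) = 0
b = -9
W(G, x) = -9
(22326 - 36276)/(-23541 + (W(-10, l(5, 3)) - 92)²) = (22326 - 36276)/(-23541 + (-9 - 92)²) = -13950/(-23541 + (-101)²) = -13950/(-23541 + 10201) = -13950/(-13340) = -13950*(-1/13340) = 1395/1334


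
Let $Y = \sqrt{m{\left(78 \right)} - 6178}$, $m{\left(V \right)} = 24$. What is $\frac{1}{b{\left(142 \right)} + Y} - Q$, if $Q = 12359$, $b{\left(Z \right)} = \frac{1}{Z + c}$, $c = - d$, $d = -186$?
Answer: $\frac{- 4053752 \sqrt{6154} + 12031 i}{- i + 328 \sqrt{6154}} \approx -12359.0 - 0.012747 i$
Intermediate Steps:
$c = 186$ ($c = \left(-1\right) \left(-186\right) = 186$)
$b{\left(Z \right)} = \frac{1}{186 + Z}$ ($b{\left(Z \right)} = \frac{1}{Z + 186} = \frac{1}{186 + Z}$)
$Y = i \sqrt{6154}$ ($Y = \sqrt{24 - 6178} = \sqrt{-6154} = i \sqrt{6154} \approx 78.447 i$)
$\frac{1}{b{\left(142 \right)} + Y} - Q = \frac{1}{\frac{1}{186 + 142} + i \sqrt{6154}} - 12359 = \frac{1}{\frac{1}{328} + i \sqrt{6154}} - 12359 = -12359 + \frac{1}{\frac{1}{328} + i \sqrt{6154}}$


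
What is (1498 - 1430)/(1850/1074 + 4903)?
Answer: 9129/658459 ≈ 0.013864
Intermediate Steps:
(1498 - 1430)/(1850/1074 + 4903) = 68/(1850*(1/1074) + 4903) = 68/(925/537 + 4903) = 68/(2633836/537) = 68*(537/2633836) = 9129/658459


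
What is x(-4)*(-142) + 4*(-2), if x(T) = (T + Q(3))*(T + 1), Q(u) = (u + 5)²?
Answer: 25552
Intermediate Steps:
Q(u) = (5 + u)²
x(T) = (1 + T)*(64 + T) (x(T) = (T + (5 + 3)²)*(T + 1) = (T + 8²)*(1 + T) = (T + 64)*(1 + T) = (64 + T)*(1 + T) = (1 + T)*(64 + T))
x(-4)*(-142) + 4*(-2) = (64 + (-4)² + 65*(-4))*(-142) + 4*(-2) = (64 + 16 - 260)*(-142) - 8 = -180*(-142) - 8 = 25560 - 8 = 25552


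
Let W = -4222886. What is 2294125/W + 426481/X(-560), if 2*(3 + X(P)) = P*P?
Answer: 1441268726541/662135856142 ≈ 2.1767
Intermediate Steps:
X(P) = -3 + P²/2 (X(P) = -3 + (P*P)/2 = -3 + P²/2)
2294125/W + 426481/X(-560) = 2294125/(-4222886) + 426481/(-3 + (½)*(-560)²) = 2294125*(-1/4222886) + 426481/(-3 + (½)*313600) = -2294125/4222886 + 426481/(-3 + 156800) = -2294125/4222886 + 426481/156797 = 1441268726541/662135856142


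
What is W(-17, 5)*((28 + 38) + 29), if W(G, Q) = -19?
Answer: -1805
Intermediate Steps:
W(-17, 5)*((28 + 38) + 29) = -19*((28 + 38) + 29) = -19*(66 + 29) = -19*95 = -1805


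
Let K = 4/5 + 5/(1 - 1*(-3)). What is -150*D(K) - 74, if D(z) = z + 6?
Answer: -2563/2 ≈ -1281.5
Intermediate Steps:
K = 41/20 (K = 4*(1/5) + 5/(1 + 3) = 4/5 + 5/4 = 41/20 ≈ 2.0500)
D(z) = 6 + z
-150*D(K) - 74 = -150*(6 + 41/20) - 74 = -150*161/20 - 74 = -2415/2 - 74 = -2563/2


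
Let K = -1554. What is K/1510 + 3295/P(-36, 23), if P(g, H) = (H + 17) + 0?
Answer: 491329/6040 ≈ 81.346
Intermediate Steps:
P(g, H) = 17 + H (P(g, H) = (17 + H) + 0 = 17 + H)
K/1510 + 3295/P(-36, 23) = -1554/1510 + 3295/(17 + 23) = -1554*1/1510 + 3295/40 = -777/755 + 3295*(1/40) = -777/755 + 659/8 = 491329/6040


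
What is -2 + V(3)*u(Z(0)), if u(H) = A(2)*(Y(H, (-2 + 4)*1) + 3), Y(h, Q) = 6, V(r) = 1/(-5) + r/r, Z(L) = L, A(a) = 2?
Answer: 62/5 ≈ 12.400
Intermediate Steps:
V(r) = 4/5 (V(r) = 1*(-1/5) + 1 = -1/5 + 1 = 4/5)
u(H) = 18 (u(H) = 2*(6 + 3) = 2*9 = 18)
-2 + V(3)*u(Z(0)) = -2 + (4/5)*18 = -2 + 72/5 = 62/5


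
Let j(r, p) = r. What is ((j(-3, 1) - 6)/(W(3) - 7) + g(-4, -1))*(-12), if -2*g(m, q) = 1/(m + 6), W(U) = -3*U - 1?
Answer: -57/17 ≈ -3.3529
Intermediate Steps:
W(U) = -1 - 3*U
g(m, q) = -1/(2*(6 + m)) (g(m, q) = -1/(2*(m + 6)) = -1/(2*(6 + m)))
((j(-3, 1) - 6)/(W(3) - 7) + g(-4, -1))*(-12) = ((-3 - 6)/((-1 - 3*3) - 7) - 1/(12 + 2*(-4)))*(-12) = (-9/((-1 - 9) - 7) - 1/(12 - 8))*(-12) = (-9/(-10 - 7) - 1/4)*(-12) = (-9/(-17) - 1*1/4)*(-12) = (-9*(-1/17) - 1/4)*(-12) = (9/17 - 1/4)*(-12) = (19/68)*(-12) = -57/17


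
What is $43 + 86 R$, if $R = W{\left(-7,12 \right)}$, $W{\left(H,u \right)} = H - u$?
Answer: $-1591$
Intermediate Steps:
$R = -19$ ($R = -7 - 12 = -19$)
$43 + 86 R = 43 + 86 \left(-19\right) = 43 - 1634 = -1591$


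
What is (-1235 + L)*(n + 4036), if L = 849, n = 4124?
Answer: -3149760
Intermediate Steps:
(-1235 + L)*(n + 4036) = (-1235 + 849)*(4124 + 4036) = -386*8160 = -3149760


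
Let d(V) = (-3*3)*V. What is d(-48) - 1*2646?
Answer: -2214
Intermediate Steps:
d(V) = -9*V
d(-48) - 1*2646 = -9*(-48) - 1*2646 = 432 - 2646 = -2214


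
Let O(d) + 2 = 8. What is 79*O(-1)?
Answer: 474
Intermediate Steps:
O(d) = 6 (O(d) = -2 + 8 = 6)
79*O(-1) = 79*6 = 474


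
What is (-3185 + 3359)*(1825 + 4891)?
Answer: 1168584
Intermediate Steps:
(-3185 + 3359)*(1825 + 4891) = 174*6716 = 1168584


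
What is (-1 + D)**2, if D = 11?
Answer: 100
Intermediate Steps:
(-1 + D)**2 = (-1 + 11)**2 = 10**2 = 100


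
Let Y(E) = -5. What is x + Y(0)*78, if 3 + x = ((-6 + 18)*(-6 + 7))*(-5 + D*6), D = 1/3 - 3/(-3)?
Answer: -357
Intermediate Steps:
D = 4/3 (D = 1*(1/3) - 3*(-1/3) = 1/3 + 1 = 4/3 ≈ 1.3333)
x = 33 (x = -3 + ((-6 + 18)*(-6 + 7))*(-5 + (4/3)*6) = -3 + (12*1)*(-5 + 8) = -3 + 12*3 = -3 + 36 = 33)
x + Y(0)*78 = 33 - 5*78 = 33 - 390 = -357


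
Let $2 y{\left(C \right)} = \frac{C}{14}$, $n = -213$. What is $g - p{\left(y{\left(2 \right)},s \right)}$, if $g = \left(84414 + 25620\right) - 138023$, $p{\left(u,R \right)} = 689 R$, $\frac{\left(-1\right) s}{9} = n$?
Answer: $-1348802$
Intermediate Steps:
$y{\left(C \right)} = \frac{C}{28}$ ($y{\left(C \right)} = \frac{C \frac{1}{14}}{2} = \frac{\frac{1}{14} C}{2} = \frac{C}{28}$)
$s = 1917$ ($s = \left(-9\right) \left(-213\right) = 1917$)
$g = -27989$ ($g = 110034 - 138023 = -27989$)
$g - p{\left(y{\left(2 \right)},s \right)} = -27989 - 689 \cdot 1917 = -27989 - 1320813 = -1348802$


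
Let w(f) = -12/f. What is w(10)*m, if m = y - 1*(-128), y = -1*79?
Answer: -294/5 ≈ -58.800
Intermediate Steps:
y = -79
m = 49 (m = -79 - 1*(-128) = -79 + 128 = 49)
w(10)*m = -12/10*49 = -12*⅒*49 = -6/5*49 = -294/5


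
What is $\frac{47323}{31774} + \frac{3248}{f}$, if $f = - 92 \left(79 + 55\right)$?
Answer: $\frac{60024499}{48963734} \approx 1.2259$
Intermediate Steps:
$f = -12328$ ($f = \left(-92\right) 134 = -12328$)
$\frac{47323}{31774} + \frac{3248}{f} = \frac{47323}{31774} + \frac{3248}{-12328} = 47323 \cdot \frac{1}{31774} + 3248 \left(- \frac{1}{12328}\right) = \frac{47323}{31774} - \frac{406}{1541} = \frac{60024499}{48963734}$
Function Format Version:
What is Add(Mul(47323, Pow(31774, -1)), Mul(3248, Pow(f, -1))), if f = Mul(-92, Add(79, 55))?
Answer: Rational(60024499, 48963734) ≈ 1.2259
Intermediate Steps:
f = -12328 (f = Mul(-92, 134) = -12328)
Add(Mul(47323, Pow(31774, -1)), Mul(3248, Pow(f, -1))) = Add(Mul(47323, Pow(31774, -1)), Mul(3248, Pow(-12328, -1))) = Add(Mul(47323, Rational(1, 31774)), Mul(3248, Rational(-1, 12328))) = Add(Rational(47323, 31774), Rational(-406, 1541)) = Rational(60024499, 48963734)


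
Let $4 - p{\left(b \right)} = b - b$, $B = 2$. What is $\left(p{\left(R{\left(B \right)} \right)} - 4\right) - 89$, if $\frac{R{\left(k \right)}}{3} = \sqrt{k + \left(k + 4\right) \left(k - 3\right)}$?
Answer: $-89$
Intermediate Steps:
$R{\left(k \right)} = 3 \sqrt{k + \left(-3 + k\right) \left(4 + k\right)}$ ($R{\left(k \right)} = 3 \sqrt{k + \left(k + 4\right) \left(k - 3\right)} = 3 \sqrt{k + \left(4 + k\right) \left(-3 + k\right)} = 3 \sqrt{k + \left(-3 + k\right) \left(4 + k\right)}$)
$p{\left(b \right)} = 4$ ($p{\left(b \right)} = 4 - \left(b - b\right) = 4 - 0 = 4 + 0 = 4$)
$\left(p{\left(R{\left(B \right)} \right)} - 4\right) - 89 = \left(4 - 4\right) - 89 = 0 - 89 = -89$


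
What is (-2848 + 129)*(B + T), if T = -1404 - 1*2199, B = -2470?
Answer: 16512487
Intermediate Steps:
T = -3603 (T = -1404 - 2199 = -3603)
(-2848 + 129)*(B + T) = (-2848 + 129)*(-2470 - 3603) = -2719*(-6073) = 16512487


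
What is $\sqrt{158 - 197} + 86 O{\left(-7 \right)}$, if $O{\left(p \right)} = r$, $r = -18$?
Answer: $-1548 + i \sqrt{39} \approx -1548.0 + 6.245 i$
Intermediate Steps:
$O{\left(p \right)} = -18$
$\sqrt{158 - 197} + 86 O{\left(-7 \right)} = \sqrt{158 - 197} + 86 \left(-18\right) = \sqrt{-39} - 1548 = i \sqrt{39} - 1548 = -1548 + i \sqrt{39}$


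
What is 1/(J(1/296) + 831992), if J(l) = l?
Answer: 296/246269633 ≈ 1.2019e-6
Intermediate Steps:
1/(J(1/296) + 831992) = 1/(1/296 + 831992) = 1/(246269633/296) = 296/246269633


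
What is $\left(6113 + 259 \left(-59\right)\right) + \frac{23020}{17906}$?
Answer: $- \frac{82069594}{8953} \approx -9166.7$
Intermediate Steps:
$\left(6113 + 259 \left(-59\right)\right) + \frac{23020}{17906} = \left(6113 - 15281\right) + 23020 \cdot \frac{1}{17906} = -9168 + \frac{11510}{8953} = - \frac{82069594}{8953}$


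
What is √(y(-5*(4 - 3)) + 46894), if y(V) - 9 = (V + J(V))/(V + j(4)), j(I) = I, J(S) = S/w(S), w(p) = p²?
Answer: √1172705/5 ≈ 216.58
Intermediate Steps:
J(S) = 1/S (J(S) = S/(S²) = S/S² = 1/S)
y(V) = 9 + (V + 1/V)/(4 + V) (y(V) = 9 + (V + 1/V)/(V + 4) = 9 + (V + 1/V)/(4 + V))
√(y(-5*(4 - 3)) + 46894) = √((1 + 2*(-5*(4 - 3))*(18 + 5*(-5*(4 - 3))))/(((-5*(4 - 3)))*(4 - 5*(4 - 3))) + 46894) = √((1 + 2*(-5*1)*(18 + 5*(-5*1)))/(((-5*1))*(4 - 5*1)) + 46894) = √((1 + 2*(-5)*(18 + 5*(-5)))/((-5)*(4 - 5)) + 46894) = √(-⅕*(1 + 2*(-5)*(18 - 25))/(-1) + 46894) = √(-⅕*(-1)*(1 + 2*(-5)*(-7)) + 46894) = √(-⅕*(-1)*(1 + 70) + 46894) = √(-⅕*(-1)*71 + 46894) = √(71/5 + 46894) = √(234541/5) = √1172705/5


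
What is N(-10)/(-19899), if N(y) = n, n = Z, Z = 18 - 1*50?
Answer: 32/19899 ≈ 0.0016081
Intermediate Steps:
Z = -32 (Z = 18 - 50 = -32)
n = -32
N(y) = -32
N(-10)/(-19899) = -32/(-19899) = -32*(-1/19899) = 32/19899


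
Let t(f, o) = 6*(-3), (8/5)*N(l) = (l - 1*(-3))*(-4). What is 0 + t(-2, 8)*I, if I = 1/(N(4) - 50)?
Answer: 4/15 ≈ 0.26667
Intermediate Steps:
N(l) = -15/2 - 5*l/2 (N(l) = 5*((l - 1*(-3))*(-4))/8 = 5*((l + 3)*(-4))/8 = 5*((3 + l)*(-4))/8 = 5*(-12 - 4*l)/8 = -15/2 - 5*l/2)
t(f, o) = -18
I = -2/135 (I = 1/((-15/2 - 5/2*4) - 50) = 1/((-15/2 - 10) - 50) = 1/(-35/2 - 50) = 1/(-135/2) = -2/135 ≈ -0.014815)
0 + t(-2, 8)*I = 0 - 18*(-2/135) = 0 + 4/15 = 4/15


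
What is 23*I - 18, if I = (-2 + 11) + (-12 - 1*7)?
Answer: -248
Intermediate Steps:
I = -10 (I = 9 + (-12 - 7) = 9 - 19 = -10)
23*I - 18 = 23*(-10) - 18 = -230 - 18 = -248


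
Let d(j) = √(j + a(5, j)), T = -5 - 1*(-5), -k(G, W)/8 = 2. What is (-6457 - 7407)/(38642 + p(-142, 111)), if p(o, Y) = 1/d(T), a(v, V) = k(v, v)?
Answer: -8571723008/23891266625 - 55456*I/23891266625 ≈ -0.35878 - 2.3212e-6*I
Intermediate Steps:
k(G, W) = -16 (k(G, W) = -8*2 = -16)
a(v, V) = -16
T = 0 (T = -5 + 5 = 0)
d(j) = √(-16 + j) (d(j) = √(j - 16) = √(-16 + j))
p(o, Y) = -I/4 (p(o, Y) = 1/(√(-16 + 0)) = 1/(√(-16)) = 1/(4*I) = -I/4)
(-6457 - 7407)/(38642 + p(-142, 111)) = (-6457 - 7407)/(38642 - I/4) = -221824*(38642 + I/4)/23891266625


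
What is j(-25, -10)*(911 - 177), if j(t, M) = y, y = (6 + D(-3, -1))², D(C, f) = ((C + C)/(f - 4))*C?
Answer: 105696/25 ≈ 4227.8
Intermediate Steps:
D(C, f) = 2*C²/(-4 + f) (D(C, f) = ((2*C)/(-4 + f))*C = (2*C/(-4 + f))*C = 2*C²/(-4 + f))
y = 144/25 (y = (6 + 2*(-3)²/(-4 - 1))² = (6 + 2*9/(-5))² = (6 + 2*9*(-⅕))² = (6 - 18/5)² = (12/5)² = 144/25 ≈ 5.7600)
j(t, M) = 144/25
j(-25, -10)*(911 - 177) = 144*(911 - 177)/25 = (144/25)*734 = 105696/25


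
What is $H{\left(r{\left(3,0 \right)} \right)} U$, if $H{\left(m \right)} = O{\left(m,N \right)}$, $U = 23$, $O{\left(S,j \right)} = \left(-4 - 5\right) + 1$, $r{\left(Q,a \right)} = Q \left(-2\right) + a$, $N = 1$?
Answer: $-184$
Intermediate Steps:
$r{\left(Q,a \right)} = a - 2 Q$ ($r{\left(Q,a \right)} = - 2 Q + a = a - 2 Q$)
$O{\left(S,j \right)} = -8$ ($O{\left(S,j \right)} = -9 + 1 = -8$)
$H{\left(m \right)} = -8$
$H{\left(r{\left(3,0 \right)} \right)} U = \left(-8\right) 23 = -184$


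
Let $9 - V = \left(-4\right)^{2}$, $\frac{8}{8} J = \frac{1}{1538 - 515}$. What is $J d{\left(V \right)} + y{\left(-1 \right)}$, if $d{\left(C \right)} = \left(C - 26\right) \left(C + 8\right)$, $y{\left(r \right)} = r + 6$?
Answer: $\frac{154}{31} \approx 4.9677$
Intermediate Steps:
$y{\left(r \right)} = 6 + r$
$J = \frac{1}{1023}$ ($J = \frac{1}{1538 - 515} = \frac{1}{1023} \approx 0.00097752$)
$V = -7$ ($V = 9 - \left(-4\right)^{2} = 9 - 16 = -7$)
$d{\left(C \right)} = \left(-26 + C\right) \left(8 + C\right)$
$J d{\left(V \right)} + y{\left(-1 \right)} = \frac{-208 + \left(-7\right)^{2} - -126}{1023} + \left(6 - 1\right) = \frac{-208 + 49 + 126}{1023} + 5 = \frac{1}{1023} \left(-33\right) + 5 = - \frac{1}{31} + 5 = \frac{154}{31}$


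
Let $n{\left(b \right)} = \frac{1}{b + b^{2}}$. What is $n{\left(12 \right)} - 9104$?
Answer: $- \frac{1420223}{156} \approx -9104.0$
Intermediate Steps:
$n{\left(12 \right)} - 9104 = \frac{1}{12 \left(1 + 12\right)} - 9104 = \frac{1}{12 \cdot 13} - 9104 = \frac{1}{12} \cdot \frac{1}{13} - 9104 = \frac{1}{156} - 9104 = - \frac{1420223}{156}$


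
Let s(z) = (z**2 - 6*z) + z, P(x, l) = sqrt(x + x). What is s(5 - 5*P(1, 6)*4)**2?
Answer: 660000 - 160000*sqrt(2) ≈ 4.3373e+5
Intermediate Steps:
P(x, l) = sqrt(2)*sqrt(x) (P(x, l) = sqrt(2*x) = sqrt(2)*sqrt(x))
s(z) = z**2 - 5*z
s(5 - 5*P(1, 6)*4)**2 = ((5 - 5*sqrt(2)*sqrt(1)*4)*(-5 + (5 - 5*sqrt(2)*sqrt(1)*4)))**2 = ((5 - 5*sqrt(2)*1*4)*(-5 + (5 - 5*sqrt(2)*1*4)))**2 = ((5 - 5*sqrt(2)*4)*(-5 + (5 - 5*sqrt(2)*4)))**2 = ((5 - 20*sqrt(2))*(-5 + (5 - 20*sqrt(2))))**2 = ((5 - 20*sqrt(2))*(-20*sqrt(2)))**2 = (-20*sqrt(2)*(5 - 20*sqrt(2)))**2 = 800*(5 - 20*sqrt(2))**2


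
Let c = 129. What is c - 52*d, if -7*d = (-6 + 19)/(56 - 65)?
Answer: 7451/63 ≈ 118.27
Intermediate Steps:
d = 13/63 (d = -(-6 + 19)/(7*(56 - 65)) = -13/(7*(-9)) = -13*(-1)/(7*9) = -⅐*(-13/9) = 13/63 ≈ 0.20635)
c - 52*d = 129 - 52*13/63 = 129 - 676/63 = 7451/63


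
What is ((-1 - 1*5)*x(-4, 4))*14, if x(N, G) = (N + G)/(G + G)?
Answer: 0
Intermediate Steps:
x(N, G) = (G + N)/(2*G) (x(N, G) = (G + N)/((2*G)) = (G + N)*(1/(2*G)) = (G + N)/(2*G))
((-1 - 1*5)*x(-4, 4))*14 = ((-1 - 1*5)*((½)*(4 - 4)/4))*14 = ((-1 - 5)*((½)*(¼)*0))*14 = -6*0*14 = 0*14 = 0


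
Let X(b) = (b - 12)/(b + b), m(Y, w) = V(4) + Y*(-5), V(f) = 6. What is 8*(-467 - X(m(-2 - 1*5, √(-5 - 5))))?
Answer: -153292/41 ≈ -3738.8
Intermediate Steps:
m(Y, w) = 6 - 5*Y (m(Y, w) = 6 + Y*(-5) = 6 - 5*Y)
X(b) = (-12 + b)/(2*b) (X(b) = (-12 + b)/((2*b)) = (-12 + b)*(1/(2*b)) = (-12 + b)/(2*b))
8*(-467 - X(m(-2 - 1*5, √(-5 - 5)))) = 8*(-467 - (-12 + (6 - 5*(-2 - 1*5)))/(2*(6 - 5*(-2 - 1*5)))) = 8*(-467 - (-12 + (6 - 5*(-2 - 5)))/(2*(6 - 5*(-2 - 5)))) = 8*(-467 - (-12 + (6 - 5*(-7)))/(2*(6 - 5*(-7)))) = 8*(-467 - (-12 + (6 + 35))/(2*(6 + 35))) = 8*(-467 - (-12 + 41)/(2*41)) = 8*(-467 - 29/(2*41)) = 8*(-467 - 1*29/82) = 8*(-467 - 29/82) = 8*(-38323/82) = -153292/41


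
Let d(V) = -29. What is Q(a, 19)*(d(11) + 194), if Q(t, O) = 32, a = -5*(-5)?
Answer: 5280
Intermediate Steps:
a = 25
Q(a, 19)*(d(11) + 194) = 32*(-29 + 194) = 32*165 = 5280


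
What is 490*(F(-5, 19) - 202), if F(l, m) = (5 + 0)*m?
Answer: -52430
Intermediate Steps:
F(l, m) = 5*m
490*(F(-5, 19) - 202) = 490*(5*19 - 202) = 490*(95 - 202) = 490*(-107) = -52430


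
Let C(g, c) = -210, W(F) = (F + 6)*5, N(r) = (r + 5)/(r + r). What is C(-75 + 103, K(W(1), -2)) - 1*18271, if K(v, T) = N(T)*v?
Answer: -18481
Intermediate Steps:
N(r) = (5 + r)/(2*r) (N(r) = (5 + r)/((2*r)) = (5 + r)*(1/(2*r)) = (5 + r)/(2*r))
W(F) = 30 + 5*F (W(F) = (6 + F)*5 = 30 + 5*F)
K(v, T) = v*(5 + T)/(2*T) (K(v, T) = ((5 + T)/(2*T))*v = v*(5 + T)/(2*T))
C(-75 + 103, K(W(1), -2)) - 1*18271 = -210 - 1*18271 = -210 - 18271 = -18481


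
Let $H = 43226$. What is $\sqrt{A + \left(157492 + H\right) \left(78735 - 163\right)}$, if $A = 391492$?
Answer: $2 \sqrt{3942801547} \approx 1.2558 \cdot 10^{5}$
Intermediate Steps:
$\sqrt{A + \left(157492 + H\right) \left(78735 - 163\right)} = \sqrt{391492 + \left(157492 + 43226\right) \left(78735 - 163\right)} = \sqrt{391492 + 200718 \cdot 78572} = \sqrt{391492 + 15770814696} = \sqrt{15771206188} = 2 \sqrt{3942801547}$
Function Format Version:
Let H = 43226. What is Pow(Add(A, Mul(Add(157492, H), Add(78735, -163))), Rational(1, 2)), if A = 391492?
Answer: Mul(2, Pow(3942801547, Rational(1, 2))) ≈ 1.2558e+5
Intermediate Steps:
Pow(Add(A, Mul(Add(157492, H), Add(78735, -163))), Rational(1, 2)) = Pow(Add(391492, Mul(Add(157492, 43226), Add(78735, -163))), Rational(1, 2)) = Pow(Add(391492, Mul(200718, 78572)), Rational(1, 2)) = Pow(Add(391492, 15770814696), Rational(1, 2)) = Pow(15771206188, Rational(1, 2)) = Mul(2, Pow(3942801547, Rational(1, 2)))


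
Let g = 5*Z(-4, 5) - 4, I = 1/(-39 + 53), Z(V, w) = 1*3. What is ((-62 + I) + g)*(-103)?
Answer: 73439/14 ≈ 5245.6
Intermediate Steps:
Z(V, w) = 3
I = 1/14 ≈ 0.071429
g = 11 (g = 5*3 - 4 = 15 - 4 = 11)
((-62 + I) + g)*(-103) = ((-62 + 1/14) + 11)*(-103) = (-867/14 + 11)*(-103) = -713/14*(-103) = 73439/14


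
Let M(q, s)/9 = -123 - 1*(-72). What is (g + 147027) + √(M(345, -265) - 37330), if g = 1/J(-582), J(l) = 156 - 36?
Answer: 17643241/120 + I*√37789 ≈ 1.4703e+5 + 194.39*I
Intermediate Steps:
J(l) = 120
g = 1/120 ≈ 0.0083333
M(q, s) = -459 (M(q, s) = 9*(-123 - 1*(-72)) = 9*(-123 + 72) = 9*(-51) = -459)
(g + 147027) + √(M(345, -265) - 37330) = (1/120 + 147027) + √(-459 - 37330) = 17643241/120 + √(-37789) = 17643241/120 + I*√37789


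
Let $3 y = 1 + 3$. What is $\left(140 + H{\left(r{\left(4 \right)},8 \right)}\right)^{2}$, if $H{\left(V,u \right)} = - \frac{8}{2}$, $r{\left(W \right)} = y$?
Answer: $18496$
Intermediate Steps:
$y = \frac{4}{3}$ ($y = \frac{1 + 3}{3} = \frac{1}{3} \cdot 4 = \frac{4}{3} \approx 1.3333$)
$r{\left(W \right)} = \frac{4}{3}$
$H{\left(V,u \right)} = -4$ ($H{\left(V,u \right)} = \left(-8\right) \frac{1}{2} = -4$)
$\left(140 + H{\left(r{\left(4 \right)},8 \right)}\right)^{2} = \left(140 - 4\right)^{2} = 136^{2} = 18496$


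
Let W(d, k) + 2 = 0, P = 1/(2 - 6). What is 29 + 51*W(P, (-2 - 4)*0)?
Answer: -73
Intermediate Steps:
P = -¼ (P = 1/(-4) = -¼ ≈ -0.25000)
W(d, k) = -2 (W(d, k) = -2 + 0 = -2)
29 + 51*W(P, (-2 - 4)*0) = 29 + 51*(-2) = 29 - 102 = -73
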